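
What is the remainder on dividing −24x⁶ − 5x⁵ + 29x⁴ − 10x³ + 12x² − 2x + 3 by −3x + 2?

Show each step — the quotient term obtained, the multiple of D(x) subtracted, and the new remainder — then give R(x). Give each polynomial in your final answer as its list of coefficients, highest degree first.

R = [7]

Step 1: lead(−24x⁶ − 5x⁵ + 29x⁴ − 10x³ + 12x² − 2x + 3) ÷ lead(D) = −24x⁶ ÷ −3x = 8x⁵. Subtract (8x⁵)·D = −24x⁶ + 16x⁵. Remainder: −21x⁵ + 29x⁴ − 10x³ + 12x² − 2x + 3.
Step 2: lead(−21x⁵ + 29x⁴ − 10x³ + 12x² − 2x + 3) ÷ lead(D) = −21x⁵ ÷ −3x = 7x⁴. Subtract (7x⁴)·D = −21x⁵ + 14x⁴. Remainder: 15x⁴ − 10x³ + 12x² − 2x + 3.
Step 3: lead(15x⁴ − 10x³ + 12x² − 2x + 3) ÷ lead(D) = 15x⁴ ÷ −3x = −5x³. Subtract (−5x³)·D = 15x⁴ − 10x³. Remainder: 12x² − 2x + 3.
Step 4: lead(12x² − 2x + 3) ÷ lead(D) = 12x² ÷ −3x = −4x. Subtract (−4x)·D = 12x² − 8x. Remainder: 6x + 3.
Step 5: lead(6x + 3) ÷ lead(D) = 6x ÷ −3x = −2. Subtract (−2)·D = 6x − 4. Remainder: 7.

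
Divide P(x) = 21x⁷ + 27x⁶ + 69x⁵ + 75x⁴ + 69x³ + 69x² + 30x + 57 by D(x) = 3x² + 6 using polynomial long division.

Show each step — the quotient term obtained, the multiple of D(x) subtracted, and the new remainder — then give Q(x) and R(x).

Step 1: lead(21x⁷ + 27x⁶ + 69x⁵ + 75x⁴ + 69x³ + 69x² + 30x + 57) ÷ lead(D) = 21x⁷ ÷ 3x² = 7x⁵. Subtract (7x⁵)·D = 21x⁷ + 42x⁵. Remainder: 27x⁶ + 27x⁵ + 75x⁴ + 69x³ + 69x² + 30x + 57.
Step 2: lead(27x⁶ + 27x⁵ + 75x⁴ + 69x³ + 69x² + 30x + 57) ÷ lead(D) = 27x⁶ ÷ 3x² = 9x⁴. Subtract (9x⁴)·D = 27x⁶ + 54x⁴. Remainder: 27x⁵ + 21x⁴ + 69x³ + 69x² + 30x + 57.
Step 3: lead(27x⁵ + 21x⁴ + 69x³ + 69x² + 30x + 57) ÷ lead(D) = 27x⁵ ÷ 3x² = 9x³. Subtract (9x³)·D = 27x⁵ + 54x³. Remainder: 21x⁴ + 15x³ + 69x² + 30x + 57.
Step 4: lead(21x⁴ + 15x³ + 69x² + 30x + 57) ÷ lead(D) = 21x⁴ ÷ 3x² = 7x². Subtract (7x²)·D = 21x⁴ + 42x². Remainder: 15x³ + 27x² + 30x + 57.
Step 5: lead(15x³ + 27x² + 30x + 57) ÷ lead(D) = 15x³ ÷ 3x² = 5x. Subtract (5x)·D = 15x³ + 30x. Remainder: 27x² + 57.
Step 6: lead(27x² + 57) ÷ lead(D) = 27x² ÷ 3x² = 9. Subtract (9)·D = 27x² + 54. Remainder: 3.

Q(x) = 7x⁵ + 9x⁴ + 9x³ + 7x² + 5x + 9; R(x) = 3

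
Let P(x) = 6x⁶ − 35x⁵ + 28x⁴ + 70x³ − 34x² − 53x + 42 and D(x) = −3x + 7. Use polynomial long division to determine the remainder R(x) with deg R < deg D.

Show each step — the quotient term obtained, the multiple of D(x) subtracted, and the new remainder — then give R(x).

Step 1: lead(6x⁶ − 35x⁵ + 28x⁴ + 70x³ − 34x² − 53x + 42) ÷ lead(D) = 6x⁶ ÷ −3x = −2x⁵. Subtract (−2x⁵)·D = 6x⁶ − 14x⁵. Remainder: −21x⁵ + 28x⁴ + 70x³ − 34x² − 53x + 42.
Step 2: lead(−21x⁵ + 28x⁴ + 70x³ − 34x² − 53x + 42) ÷ lead(D) = −21x⁵ ÷ −3x = 7x⁴. Subtract (7x⁴)·D = −21x⁵ + 49x⁴. Remainder: −21x⁴ + 70x³ − 34x² − 53x + 42.
Step 3: lead(−21x⁴ + 70x³ − 34x² − 53x + 42) ÷ lead(D) = −21x⁴ ÷ −3x = 7x³. Subtract (7x³)·D = −21x⁴ + 49x³. Remainder: 21x³ − 34x² − 53x + 42.
Step 4: lead(21x³ − 34x² − 53x + 42) ÷ lead(D) = 21x³ ÷ −3x = −7x². Subtract (−7x²)·D = 21x³ − 49x². Remainder: 15x² − 53x + 42.
Step 5: lead(15x² − 53x + 42) ÷ lead(D) = 15x² ÷ −3x = −5x. Subtract (−5x)·D = 15x² − 35x. Remainder: −18x + 42.
Step 6: lead(−18x + 42) ÷ lead(D) = −18x ÷ −3x = 6. Subtract (6)·D = −18x + 42. Remainder: 0.

R(x) = 0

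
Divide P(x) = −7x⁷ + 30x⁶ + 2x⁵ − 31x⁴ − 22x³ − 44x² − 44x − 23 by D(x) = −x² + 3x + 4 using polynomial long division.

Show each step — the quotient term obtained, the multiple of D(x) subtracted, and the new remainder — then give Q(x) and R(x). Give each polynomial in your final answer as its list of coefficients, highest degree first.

Q = [7, -9, -1, -8, -6, -6]; R = [-2, 1]

Step 1: lead(−7x⁷ + 30x⁶ + 2x⁵ − 31x⁴ − 22x³ − 44x² − 44x − 23) ÷ lead(D) = −7x⁷ ÷ −x² = 7x⁵. Subtract (7x⁵)·D = −7x⁷ + 21x⁶ + 28x⁵. Remainder: 9x⁶ − 26x⁵ − 31x⁴ − 22x³ − 44x² − 44x − 23.
Step 2: lead(9x⁶ − 26x⁵ − 31x⁴ − 22x³ − 44x² − 44x − 23) ÷ lead(D) = 9x⁶ ÷ −x² = −9x⁴. Subtract (−9x⁴)·D = 9x⁶ − 27x⁵ − 36x⁴. Remainder: x⁵ + 5x⁴ − 22x³ − 44x² − 44x − 23.
Step 3: lead(x⁵ + 5x⁴ − 22x³ − 44x² − 44x − 23) ÷ lead(D) = x⁵ ÷ −x² = −x³. Subtract (−x³)·D = x⁵ − 3x⁴ − 4x³. Remainder: 8x⁴ − 18x³ − 44x² − 44x − 23.
Step 4: lead(8x⁴ − 18x³ − 44x² − 44x − 23) ÷ lead(D) = 8x⁴ ÷ −x² = −8x². Subtract (−8x²)·D = 8x⁴ − 24x³ − 32x². Remainder: 6x³ − 12x² − 44x − 23.
Step 5: lead(6x³ − 12x² − 44x − 23) ÷ lead(D) = 6x³ ÷ −x² = −6x. Subtract (−6x)·D = 6x³ − 18x² − 24x. Remainder: 6x² − 20x − 23.
Step 6: lead(6x² − 20x − 23) ÷ lead(D) = 6x² ÷ −x² = −6. Subtract (−6)·D = 6x² − 18x − 24. Remainder: −2x + 1.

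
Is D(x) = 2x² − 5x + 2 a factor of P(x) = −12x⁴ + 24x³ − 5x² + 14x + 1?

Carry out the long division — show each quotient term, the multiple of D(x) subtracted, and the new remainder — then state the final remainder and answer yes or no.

R(x) = 9, so D(x) is not a factor of P(x). no

Step 1: lead(−12x⁴ + 24x³ − 5x² + 14x + 1) ÷ lead(D) = −12x⁴ ÷ 2x² = −6x². Subtract (−6x²)·D = −12x⁴ + 30x³ − 12x². Remainder: −6x³ + 7x² + 14x + 1.
Step 2: lead(−6x³ + 7x² + 14x + 1) ÷ lead(D) = −6x³ ÷ 2x² = −3x. Subtract (−3x)·D = −6x³ + 15x² − 6x. Remainder: −8x² + 20x + 1.
Step 3: lead(−8x² + 20x + 1) ÷ lead(D) = −8x² ÷ 2x² = −4. Subtract (−4)·D = −8x² + 20x − 8. Remainder: 9.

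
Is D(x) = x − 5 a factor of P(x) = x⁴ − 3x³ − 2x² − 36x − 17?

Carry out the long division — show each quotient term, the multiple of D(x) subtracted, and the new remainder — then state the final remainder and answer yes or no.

R(x) = 3, so D(x) is not a factor of P(x). no

Step 1: lead(x⁴ − 3x³ − 2x² − 36x − 17) ÷ lead(D) = x⁴ ÷ x = x³. Subtract (x³)·D = x⁴ − 5x³. Remainder: 2x³ − 2x² − 36x − 17.
Step 2: lead(2x³ − 2x² − 36x − 17) ÷ lead(D) = 2x³ ÷ x = 2x². Subtract (2x²)·D = 2x³ − 10x². Remainder: 8x² − 36x − 17.
Step 3: lead(8x² − 36x − 17) ÷ lead(D) = 8x² ÷ x = 8x. Subtract (8x)·D = 8x² − 40x. Remainder: 4x − 17.
Step 4: lead(4x − 17) ÷ lead(D) = 4x ÷ x = 4. Subtract (4)·D = 4x − 20. Remainder: 3.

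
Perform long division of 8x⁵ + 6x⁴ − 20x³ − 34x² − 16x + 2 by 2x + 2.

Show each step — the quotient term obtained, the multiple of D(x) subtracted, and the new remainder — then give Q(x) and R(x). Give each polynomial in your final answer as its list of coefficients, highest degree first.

Q = [4, -1, -9, -8, 0]; R = [2]

Step 1: lead(8x⁵ + 6x⁴ − 20x³ − 34x² − 16x + 2) ÷ lead(D) = 8x⁵ ÷ 2x = 4x⁴. Subtract (4x⁴)·D = 8x⁵ + 8x⁴. Remainder: −2x⁴ − 20x³ − 34x² − 16x + 2.
Step 2: lead(−2x⁴ − 20x³ − 34x² − 16x + 2) ÷ lead(D) = −2x⁴ ÷ 2x = −x³. Subtract (−x³)·D = −2x⁴ − 2x³. Remainder: −18x³ − 34x² − 16x + 2.
Step 3: lead(−18x³ − 34x² − 16x + 2) ÷ lead(D) = −18x³ ÷ 2x = −9x². Subtract (−9x²)·D = −18x³ − 18x². Remainder: −16x² − 16x + 2.
Step 4: lead(−16x² − 16x + 2) ÷ lead(D) = −16x² ÷ 2x = −8x. Subtract (−8x)·D = −16x² − 16x. Remainder: 2.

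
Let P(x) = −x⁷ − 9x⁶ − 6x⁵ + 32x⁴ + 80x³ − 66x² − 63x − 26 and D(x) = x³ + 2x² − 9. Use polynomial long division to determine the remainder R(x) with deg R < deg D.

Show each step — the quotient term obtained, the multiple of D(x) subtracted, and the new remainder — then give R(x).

Step 1: lead(−x⁷ − 9x⁶ − 6x⁵ + 32x⁴ + 80x³ − 66x² − 63x − 26) ÷ lead(D) = −x⁷ ÷ x³ = −x⁴. Subtract (−x⁴)·D = −x⁷ − 2x⁶ + 9x⁴. Remainder: −7x⁶ − 6x⁵ + 23x⁴ + 80x³ − 66x² − 63x − 26.
Step 2: lead(−7x⁶ − 6x⁵ + 23x⁴ + 80x³ − 66x² − 63x − 26) ÷ lead(D) = −7x⁶ ÷ x³ = −7x³. Subtract (−7x³)·D = −7x⁶ − 14x⁵ + 63x³. Remainder: 8x⁵ + 23x⁴ + 17x³ − 66x² − 63x − 26.
Step 3: lead(8x⁵ + 23x⁴ + 17x³ − 66x² − 63x − 26) ÷ lead(D) = 8x⁵ ÷ x³ = 8x². Subtract (8x²)·D = 8x⁵ + 16x⁴ − 72x². Remainder: 7x⁴ + 17x³ + 6x² − 63x − 26.
Step 4: lead(7x⁴ + 17x³ + 6x² − 63x − 26) ÷ lead(D) = 7x⁴ ÷ x³ = 7x. Subtract (7x)·D = 7x⁴ + 14x³ − 63x. Remainder: 3x³ + 6x² − 26.
Step 5: lead(3x³ + 6x² − 26) ÷ lead(D) = 3x³ ÷ x³ = 3. Subtract (3)·D = 3x³ + 6x² − 27. Remainder: 1.

R(x) = 1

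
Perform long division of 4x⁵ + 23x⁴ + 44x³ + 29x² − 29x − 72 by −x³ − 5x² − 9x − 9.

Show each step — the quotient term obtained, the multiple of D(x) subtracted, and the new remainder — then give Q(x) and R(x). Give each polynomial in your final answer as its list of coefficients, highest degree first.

Q = [-4, -3, 7]; R = [1, 7, -9]

Step 1: lead(4x⁵ + 23x⁴ + 44x³ + 29x² − 29x − 72) ÷ lead(D) = 4x⁵ ÷ −x³ = −4x². Subtract (−4x²)·D = 4x⁵ + 20x⁴ + 36x³ + 36x². Remainder: 3x⁴ + 8x³ − 7x² − 29x − 72.
Step 2: lead(3x⁴ + 8x³ − 7x² − 29x − 72) ÷ lead(D) = 3x⁴ ÷ −x³ = −3x. Subtract (−3x)·D = 3x⁴ + 15x³ + 27x² + 27x. Remainder: −7x³ − 34x² − 56x − 72.
Step 3: lead(−7x³ − 34x² − 56x − 72) ÷ lead(D) = −7x³ ÷ −x³ = 7. Subtract (7)·D = −7x³ − 35x² − 63x − 63. Remainder: x² + 7x − 9.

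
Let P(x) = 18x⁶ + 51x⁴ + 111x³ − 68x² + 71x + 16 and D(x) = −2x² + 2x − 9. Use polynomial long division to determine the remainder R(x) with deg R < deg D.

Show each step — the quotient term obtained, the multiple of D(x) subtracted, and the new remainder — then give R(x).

Step 1: lead(18x⁶ + 51x⁴ + 111x³ − 68x² + 71x + 16) ÷ lead(D) = 18x⁶ ÷ −2x² = −9x⁴. Subtract (−9x⁴)·D = 18x⁶ − 18x⁵ + 81x⁴. Remainder: 18x⁵ − 30x⁴ + 111x³ − 68x² + 71x + 16.
Step 2: lead(18x⁵ − 30x⁴ + 111x³ − 68x² + 71x + 16) ÷ lead(D) = 18x⁵ ÷ −2x² = −9x³. Subtract (−9x³)·D = 18x⁵ − 18x⁴ + 81x³. Remainder: −12x⁴ + 30x³ − 68x² + 71x + 16.
Step 3: lead(−12x⁴ + 30x³ − 68x² + 71x + 16) ÷ lead(D) = −12x⁴ ÷ −2x² = 6x². Subtract (6x²)·D = −12x⁴ + 12x³ − 54x². Remainder: 18x³ − 14x² + 71x + 16.
Step 4: lead(18x³ − 14x² + 71x + 16) ÷ lead(D) = 18x³ ÷ −2x² = −9x. Subtract (−9x)·D = 18x³ − 18x² + 81x. Remainder: 4x² − 10x + 16.
Step 5: lead(4x² − 10x + 16) ÷ lead(D) = 4x² ÷ −2x² = −2. Subtract (−2)·D = 4x² − 4x + 18. Remainder: −6x − 2.

R(x) = −6x − 2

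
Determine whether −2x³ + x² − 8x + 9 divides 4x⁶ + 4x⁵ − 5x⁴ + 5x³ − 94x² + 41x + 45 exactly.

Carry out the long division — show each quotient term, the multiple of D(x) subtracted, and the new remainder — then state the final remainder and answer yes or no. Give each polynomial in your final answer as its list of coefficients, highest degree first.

Step 1: lead(4x⁶ + 4x⁵ − 5x⁴ + 5x³ − 94x² + 41x + 45) ÷ lead(D) = 4x⁶ ÷ −2x³ = −2x³. Subtract (−2x³)·D = 4x⁶ − 2x⁵ + 16x⁴ − 18x³. Remainder: 6x⁵ − 21x⁴ + 23x³ − 94x² + 41x + 45.
Step 2: lead(6x⁵ − 21x⁴ + 23x³ − 94x² + 41x + 45) ÷ lead(D) = 6x⁵ ÷ −2x³ = −3x². Subtract (−3x²)·D = 6x⁵ − 3x⁴ + 24x³ − 27x². Remainder: −18x⁴ − x³ − 67x² + 41x + 45.
Step 3: lead(−18x⁴ − x³ − 67x² + 41x + 45) ÷ lead(D) = −18x⁴ ÷ −2x³ = 9x. Subtract (9x)·D = −18x⁴ + 9x³ − 72x² + 81x. Remainder: −10x³ + 5x² − 40x + 45.
Step 4: lead(−10x³ + 5x² − 40x + 45) ÷ lead(D) = −10x³ ÷ −2x³ = 5. Subtract (5)·D = −10x³ + 5x² − 40x + 45. Remainder: 0.

R = [0], so D(x) is a factor of P(x). yes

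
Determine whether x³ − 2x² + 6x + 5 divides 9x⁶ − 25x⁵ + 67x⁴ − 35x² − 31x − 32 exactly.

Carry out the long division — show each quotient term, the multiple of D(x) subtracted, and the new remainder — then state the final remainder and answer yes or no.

R(x) = −4x² + 4x − 7, so D(x) is not a factor of P(x). no

Step 1: lead(9x⁶ − 25x⁵ + 67x⁴ − 35x² − 31x − 32) ÷ lead(D) = 9x⁶ ÷ x³ = 9x³. Subtract (9x³)·D = 9x⁶ − 18x⁵ + 54x⁴ + 45x³. Remainder: −7x⁵ + 13x⁴ − 45x³ − 35x² − 31x − 32.
Step 2: lead(−7x⁵ + 13x⁴ − 45x³ − 35x² − 31x − 32) ÷ lead(D) = −7x⁵ ÷ x³ = −7x². Subtract (−7x²)·D = −7x⁵ + 14x⁴ − 42x³ − 35x². Remainder: −x⁴ − 3x³ − 31x − 32.
Step 3: lead(−x⁴ − 3x³ − 31x − 32) ÷ lead(D) = −x⁴ ÷ x³ = −x. Subtract (−x)·D = −x⁴ + 2x³ − 6x² − 5x. Remainder: −5x³ + 6x² − 26x − 32.
Step 4: lead(−5x³ + 6x² − 26x − 32) ÷ lead(D) = −5x³ ÷ x³ = −5. Subtract (−5)·D = −5x³ + 10x² − 30x − 25. Remainder: −4x² + 4x − 7.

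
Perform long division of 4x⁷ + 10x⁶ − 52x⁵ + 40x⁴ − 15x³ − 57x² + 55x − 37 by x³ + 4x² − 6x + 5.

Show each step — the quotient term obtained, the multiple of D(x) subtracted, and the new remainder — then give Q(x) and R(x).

Step 1: lead(4x⁷ + 10x⁶ − 52x⁵ + 40x⁴ − 15x³ − 57x² + 55x − 37) ÷ lead(D) = 4x⁷ ÷ x³ = 4x⁴. Subtract (4x⁴)·D = 4x⁷ + 16x⁶ − 24x⁵ + 20x⁴. Remainder: −6x⁶ − 28x⁵ + 20x⁴ − 15x³ − 57x² + 55x − 37.
Step 2: lead(−6x⁶ − 28x⁵ + 20x⁴ − 15x³ − 57x² + 55x − 37) ÷ lead(D) = −6x⁶ ÷ x³ = −6x³. Subtract (−6x³)·D = −6x⁶ − 24x⁵ + 36x⁴ − 30x³. Remainder: −4x⁵ − 16x⁴ + 15x³ − 57x² + 55x − 37.
Step 3: lead(−4x⁵ − 16x⁴ + 15x³ − 57x² + 55x − 37) ÷ lead(D) = −4x⁵ ÷ x³ = −4x². Subtract (−4x²)·D = −4x⁵ − 16x⁴ + 24x³ − 20x². Remainder: −9x³ − 37x² + 55x − 37.
Step 4: lead(−9x³ − 37x² + 55x − 37) ÷ lead(D) = −9x³ ÷ x³ = −9. Subtract (−9)·D = −9x³ − 36x² + 54x − 45. Remainder: −x² + x + 8.

Q(x) = 4x⁴ − 6x³ − 4x² − 9; R(x) = −x² + x + 8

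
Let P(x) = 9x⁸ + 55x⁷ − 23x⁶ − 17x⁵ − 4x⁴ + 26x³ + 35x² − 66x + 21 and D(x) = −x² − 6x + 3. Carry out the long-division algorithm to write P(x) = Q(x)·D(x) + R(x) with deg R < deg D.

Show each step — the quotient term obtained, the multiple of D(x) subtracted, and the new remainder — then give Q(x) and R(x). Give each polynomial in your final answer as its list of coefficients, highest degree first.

Step 1: lead(9x⁸ + 55x⁷ − 23x⁶ − 17x⁵ − 4x⁴ + 26x³ + 35x² − 66x + 21) ÷ lead(D) = 9x⁸ ÷ −x² = −9x⁶. Subtract (−9x⁶)·D = 9x⁸ + 54x⁷ − 27x⁶. Remainder: x⁷ + 4x⁶ − 17x⁵ − 4x⁴ + 26x³ + 35x² − 66x + 21.
Step 2: lead(x⁷ + 4x⁶ − 17x⁵ − 4x⁴ + 26x³ + 35x² − 66x + 21) ÷ lead(D) = x⁷ ÷ −x² = −x⁵. Subtract (−x⁵)·D = x⁷ + 6x⁶ − 3x⁵. Remainder: −2x⁶ − 14x⁵ − 4x⁴ + 26x³ + 35x² − 66x + 21.
Step 3: lead(−2x⁶ − 14x⁵ − 4x⁴ + 26x³ + 35x² − 66x + 21) ÷ lead(D) = −2x⁶ ÷ −x² = 2x⁴. Subtract (2x⁴)·D = −2x⁶ − 12x⁵ + 6x⁴. Remainder: −2x⁵ − 10x⁴ + 26x³ + 35x² − 66x + 21.
Step 4: lead(−2x⁵ − 10x⁴ + 26x³ + 35x² − 66x + 21) ÷ lead(D) = −2x⁵ ÷ −x² = 2x³. Subtract (2x³)·D = −2x⁵ − 12x⁴ + 6x³. Remainder: 2x⁴ + 20x³ + 35x² − 66x + 21.
Step 5: lead(2x⁴ + 20x³ + 35x² − 66x + 21) ÷ lead(D) = 2x⁴ ÷ −x² = −2x². Subtract (−2x²)·D = 2x⁴ + 12x³ − 6x². Remainder: 8x³ + 41x² − 66x + 21.
Step 6: lead(8x³ + 41x² − 66x + 21) ÷ lead(D) = 8x³ ÷ −x² = −8x. Subtract (−8x)·D = 8x³ + 48x² − 24x. Remainder: −7x² − 42x + 21.
Step 7: lead(−7x² − 42x + 21) ÷ lead(D) = −7x² ÷ −x² = 7. Subtract (7)·D = −7x² − 42x + 21. Remainder: 0.

Q = [-9, -1, 2, 2, -2, -8, 7]; R = [0]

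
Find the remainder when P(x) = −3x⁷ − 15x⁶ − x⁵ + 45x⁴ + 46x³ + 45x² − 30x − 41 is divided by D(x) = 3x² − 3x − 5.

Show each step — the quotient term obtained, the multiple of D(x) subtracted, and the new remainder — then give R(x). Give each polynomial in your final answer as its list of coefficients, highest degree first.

Step 1: lead(−3x⁷ − 15x⁶ − x⁵ + 45x⁴ + 46x³ + 45x² − 30x − 41) ÷ lead(D) = −3x⁷ ÷ 3x² = −x⁵. Subtract (−x⁵)·D = −3x⁷ + 3x⁶ + 5x⁵. Remainder: −18x⁶ − 6x⁵ + 45x⁴ + 46x³ + 45x² − 30x − 41.
Step 2: lead(−18x⁶ − 6x⁵ + 45x⁴ + 46x³ + 45x² − 30x − 41) ÷ lead(D) = −18x⁶ ÷ 3x² = −6x⁴. Subtract (−6x⁴)·D = −18x⁶ + 18x⁵ + 30x⁴. Remainder: −24x⁵ + 15x⁴ + 46x³ + 45x² − 30x − 41.
Step 3: lead(−24x⁵ + 15x⁴ + 46x³ + 45x² − 30x − 41) ÷ lead(D) = −24x⁵ ÷ 3x² = −8x³. Subtract (−8x³)·D = −24x⁵ + 24x⁴ + 40x³. Remainder: −9x⁴ + 6x³ + 45x² − 30x − 41.
Step 4: lead(−9x⁴ + 6x³ + 45x² − 30x − 41) ÷ lead(D) = −9x⁴ ÷ 3x² = −3x². Subtract (−3x²)·D = −9x⁴ + 9x³ + 15x². Remainder: −3x³ + 30x² − 30x − 41.
Step 5: lead(−3x³ + 30x² − 30x − 41) ÷ lead(D) = −3x³ ÷ 3x² = −x. Subtract (−x)·D = −3x³ + 3x² + 5x. Remainder: 27x² − 35x − 41.
Step 6: lead(27x² − 35x − 41) ÷ lead(D) = 27x² ÷ 3x² = 9. Subtract (9)·D = 27x² − 27x − 45. Remainder: −8x + 4.

R = [-8, 4]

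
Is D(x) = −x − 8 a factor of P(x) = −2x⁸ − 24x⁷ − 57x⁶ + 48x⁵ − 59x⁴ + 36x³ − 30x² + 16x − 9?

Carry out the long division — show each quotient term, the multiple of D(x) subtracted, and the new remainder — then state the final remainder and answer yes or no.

R(x) = −9, so D(x) is not a factor of P(x). no

Step 1: lead(−2x⁸ − 24x⁷ − 57x⁶ + 48x⁵ − 59x⁴ + 36x³ − 30x² + 16x − 9) ÷ lead(D) = −2x⁸ ÷ −x = 2x⁷. Subtract (2x⁷)·D = −2x⁸ − 16x⁷. Remainder: −8x⁷ − 57x⁶ + 48x⁵ − 59x⁴ + 36x³ − 30x² + 16x − 9.
Step 2: lead(−8x⁷ − 57x⁶ + 48x⁵ − 59x⁴ + 36x³ − 30x² + 16x − 9) ÷ lead(D) = −8x⁷ ÷ −x = 8x⁶. Subtract (8x⁶)·D = −8x⁷ − 64x⁶. Remainder: 7x⁶ + 48x⁵ − 59x⁴ + 36x³ − 30x² + 16x − 9.
Step 3: lead(7x⁶ + 48x⁵ − 59x⁴ + 36x³ − 30x² + 16x − 9) ÷ lead(D) = 7x⁶ ÷ −x = −7x⁵. Subtract (−7x⁵)·D = 7x⁶ + 56x⁵. Remainder: −8x⁵ − 59x⁴ + 36x³ − 30x² + 16x − 9.
Step 4: lead(−8x⁵ − 59x⁴ + 36x³ − 30x² + 16x − 9) ÷ lead(D) = −8x⁵ ÷ −x = 8x⁴. Subtract (8x⁴)·D = −8x⁵ − 64x⁴. Remainder: 5x⁴ + 36x³ − 30x² + 16x − 9.
Step 5: lead(5x⁴ + 36x³ − 30x² + 16x − 9) ÷ lead(D) = 5x⁴ ÷ −x = −5x³. Subtract (−5x³)·D = 5x⁴ + 40x³. Remainder: −4x³ − 30x² + 16x − 9.
Step 6: lead(−4x³ − 30x² + 16x − 9) ÷ lead(D) = −4x³ ÷ −x = 4x². Subtract (4x²)·D = −4x³ − 32x². Remainder: 2x² + 16x − 9.
Step 7: lead(2x² + 16x − 9) ÷ lead(D) = 2x² ÷ −x = −2x. Subtract (−2x)·D = 2x² + 16x. Remainder: −9.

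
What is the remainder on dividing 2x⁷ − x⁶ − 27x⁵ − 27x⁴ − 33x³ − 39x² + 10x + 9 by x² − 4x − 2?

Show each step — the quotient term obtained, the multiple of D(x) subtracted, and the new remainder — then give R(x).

Step 1: lead(2x⁷ − x⁶ − 27x⁵ − 27x⁴ − 33x³ − 39x² + 10x + 9) ÷ lead(D) = 2x⁷ ÷ x² = 2x⁵. Subtract (2x⁵)·D = 2x⁷ − 8x⁶ − 4x⁵. Remainder: 7x⁶ − 23x⁵ − 27x⁴ − 33x³ − 39x² + 10x + 9.
Step 2: lead(7x⁶ − 23x⁵ − 27x⁴ − 33x³ − 39x² + 10x + 9) ÷ lead(D) = 7x⁶ ÷ x² = 7x⁴. Subtract (7x⁴)·D = 7x⁶ − 28x⁵ − 14x⁴. Remainder: 5x⁵ − 13x⁴ − 33x³ − 39x² + 10x + 9.
Step 3: lead(5x⁵ − 13x⁴ − 33x³ − 39x² + 10x + 9) ÷ lead(D) = 5x⁵ ÷ x² = 5x³. Subtract (5x³)·D = 5x⁵ − 20x⁴ − 10x³. Remainder: 7x⁴ − 23x³ − 39x² + 10x + 9.
Step 4: lead(7x⁴ − 23x³ − 39x² + 10x + 9) ÷ lead(D) = 7x⁴ ÷ x² = 7x². Subtract (7x²)·D = 7x⁴ − 28x³ − 14x². Remainder: 5x³ − 25x² + 10x + 9.
Step 5: lead(5x³ − 25x² + 10x + 9) ÷ lead(D) = 5x³ ÷ x² = 5x. Subtract (5x)·D = 5x³ − 20x² − 10x. Remainder: −5x² + 20x + 9.
Step 6: lead(−5x² + 20x + 9) ÷ lead(D) = −5x² ÷ x² = −5. Subtract (−5)·D = −5x² + 20x + 10. Remainder: −1.

R(x) = −1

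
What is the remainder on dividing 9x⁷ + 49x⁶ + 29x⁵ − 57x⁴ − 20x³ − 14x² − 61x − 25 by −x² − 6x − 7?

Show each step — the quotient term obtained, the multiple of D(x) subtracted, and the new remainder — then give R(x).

R(x) = −9x + 3

Step 1: lead(9x⁷ + 49x⁶ + 29x⁵ − 57x⁴ − 20x³ − 14x² − 61x − 25) ÷ lead(D) = 9x⁷ ÷ −x² = −9x⁵. Subtract (−9x⁵)·D = 9x⁷ + 54x⁶ + 63x⁵. Remainder: −5x⁶ − 34x⁵ − 57x⁴ − 20x³ − 14x² − 61x − 25.
Step 2: lead(−5x⁶ − 34x⁵ − 57x⁴ − 20x³ − 14x² − 61x − 25) ÷ lead(D) = −5x⁶ ÷ −x² = 5x⁴. Subtract (5x⁴)·D = −5x⁶ − 30x⁵ − 35x⁴. Remainder: −4x⁵ − 22x⁴ − 20x³ − 14x² − 61x − 25.
Step 3: lead(−4x⁵ − 22x⁴ − 20x³ − 14x² − 61x − 25) ÷ lead(D) = −4x⁵ ÷ −x² = 4x³. Subtract (4x³)·D = −4x⁵ − 24x⁴ − 28x³. Remainder: 2x⁴ + 8x³ − 14x² − 61x − 25.
Step 4: lead(2x⁴ + 8x³ − 14x² − 61x − 25) ÷ lead(D) = 2x⁴ ÷ −x² = −2x². Subtract (−2x²)·D = 2x⁴ + 12x³ + 14x². Remainder: −4x³ − 28x² − 61x − 25.
Step 5: lead(−4x³ − 28x² − 61x − 25) ÷ lead(D) = −4x³ ÷ −x² = 4x. Subtract (4x)·D = −4x³ − 24x² − 28x. Remainder: −4x² − 33x − 25.
Step 6: lead(−4x² − 33x − 25) ÷ lead(D) = −4x² ÷ −x² = 4. Subtract (4)·D = −4x² − 24x − 28. Remainder: −9x + 3.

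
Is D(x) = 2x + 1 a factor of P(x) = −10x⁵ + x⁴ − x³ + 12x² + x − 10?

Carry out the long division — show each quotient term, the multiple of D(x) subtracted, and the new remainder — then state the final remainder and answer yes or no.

R(x) = −7, so D(x) is not a factor of P(x). no

Step 1: lead(−10x⁵ + x⁴ − x³ + 12x² + x − 10) ÷ lead(D) = −10x⁵ ÷ 2x = −5x⁴. Subtract (−5x⁴)·D = −10x⁵ − 5x⁴. Remainder: 6x⁴ − x³ + 12x² + x − 10.
Step 2: lead(6x⁴ − x³ + 12x² + x − 10) ÷ lead(D) = 6x⁴ ÷ 2x = 3x³. Subtract (3x³)·D = 6x⁴ + 3x³. Remainder: −4x³ + 12x² + x − 10.
Step 3: lead(−4x³ + 12x² + x − 10) ÷ lead(D) = −4x³ ÷ 2x = −2x². Subtract (−2x²)·D = −4x³ − 2x². Remainder: 14x² + x − 10.
Step 4: lead(14x² + x − 10) ÷ lead(D) = 14x² ÷ 2x = 7x. Subtract (7x)·D = 14x² + 7x. Remainder: −6x − 10.
Step 5: lead(−6x − 10) ÷ lead(D) = −6x ÷ 2x = −3. Subtract (−3)·D = −6x − 3. Remainder: −7.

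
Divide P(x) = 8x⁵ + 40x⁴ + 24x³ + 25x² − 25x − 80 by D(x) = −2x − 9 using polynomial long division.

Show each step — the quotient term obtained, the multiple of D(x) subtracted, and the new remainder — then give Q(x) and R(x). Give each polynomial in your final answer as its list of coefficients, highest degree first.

Q = [-4, -2, -3, 1, 8]; R = [-8]

Step 1: lead(8x⁵ + 40x⁴ + 24x³ + 25x² − 25x − 80) ÷ lead(D) = 8x⁵ ÷ −2x = −4x⁴. Subtract (−4x⁴)·D = 8x⁵ + 36x⁴. Remainder: 4x⁴ + 24x³ + 25x² − 25x − 80.
Step 2: lead(4x⁴ + 24x³ + 25x² − 25x − 80) ÷ lead(D) = 4x⁴ ÷ −2x = −2x³. Subtract (−2x³)·D = 4x⁴ + 18x³. Remainder: 6x³ + 25x² − 25x − 80.
Step 3: lead(6x³ + 25x² − 25x − 80) ÷ lead(D) = 6x³ ÷ −2x = −3x². Subtract (−3x²)·D = 6x³ + 27x². Remainder: −2x² − 25x − 80.
Step 4: lead(−2x² − 25x − 80) ÷ lead(D) = −2x² ÷ −2x = x. Subtract (x)·D = −2x² − 9x. Remainder: −16x − 80.
Step 5: lead(−16x − 80) ÷ lead(D) = −16x ÷ −2x = 8. Subtract (8)·D = −16x − 72. Remainder: −8.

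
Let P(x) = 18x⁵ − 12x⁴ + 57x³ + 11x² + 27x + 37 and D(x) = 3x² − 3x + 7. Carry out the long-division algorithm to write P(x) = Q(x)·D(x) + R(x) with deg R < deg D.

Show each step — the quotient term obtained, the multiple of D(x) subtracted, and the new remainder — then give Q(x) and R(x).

Q(x) = 6x³ + 2x² + 7x + 6; R(x) = −4x − 5

Step 1: lead(18x⁵ − 12x⁴ + 57x³ + 11x² + 27x + 37) ÷ lead(D) = 18x⁵ ÷ 3x² = 6x³. Subtract (6x³)·D = 18x⁵ − 18x⁴ + 42x³. Remainder: 6x⁴ + 15x³ + 11x² + 27x + 37.
Step 2: lead(6x⁴ + 15x³ + 11x² + 27x + 37) ÷ lead(D) = 6x⁴ ÷ 3x² = 2x². Subtract (2x²)·D = 6x⁴ − 6x³ + 14x². Remainder: 21x³ − 3x² + 27x + 37.
Step 3: lead(21x³ − 3x² + 27x + 37) ÷ lead(D) = 21x³ ÷ 3x² = 7x. Subtract (7x)·D = 21x³ − 21x² + 49x. Remainder: 18x² − 22x + 37.
Step 4: lead(18x² − 22x + 37) ÷ lead(D) = 18x² ÷ 3x² = 6. Subtract (6)·D = 18x² − 18x + 42. Remainder: −4x − 5.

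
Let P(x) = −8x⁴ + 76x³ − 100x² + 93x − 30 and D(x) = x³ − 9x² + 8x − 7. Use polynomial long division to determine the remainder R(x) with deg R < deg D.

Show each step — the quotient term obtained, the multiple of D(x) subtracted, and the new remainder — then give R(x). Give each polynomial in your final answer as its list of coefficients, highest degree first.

Step 1: lead(−8x⁴ + 76x³ − 100x² + 93x − 30) ÷ lead(D) = −8x⁴ ÷ x³ = −8x. Subtract (−8x)·D = −8x⁴ + 72x³ − 64x² + 56x. Remainder: 4x³ − 36x² + 37x − 30.
Step 2: lead(4x³ − 36x² + 37x − 30) ÷ lead(D) = 4x³ ÷ x³ = 4. Subtract (4)·D = 4x³ − 36x² + 32x − 28. Remainder: 5x − 2.

R = [5, -2]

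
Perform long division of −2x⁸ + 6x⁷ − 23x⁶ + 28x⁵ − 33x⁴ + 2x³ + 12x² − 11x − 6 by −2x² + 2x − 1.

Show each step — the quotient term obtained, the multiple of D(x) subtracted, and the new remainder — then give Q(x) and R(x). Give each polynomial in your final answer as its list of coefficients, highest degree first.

Step 1: lead(−2x⁸ + 6x⁷ − 23x⁶ + 28x⁵ − 33x⁴ + 2x³ + 12x² − 11x − 6) ÷ lead(D) = −2x⁸ ÷ −2x² = x⁶. Subtract (x⁶)·D = −2x⁸ + 2x⁷ − x⁶. Remainder: 4x⁷ − 22x⁶ + 28x⁵ − 33x⁴ + 2x³ + 12x² − 11x − 6.
Step 2: lead(4x⁷ − 22x⁶ + 28x⁵ − 33x⁴ + 2x³ + 12x² − 11x − 6) ÷ lead(D) = 4x⁷ ÷ −2x² = −2x⁵. Subtract (−2x⁵)·D = 4x⁷ − 4x⁶ + 2x⁵. Remainder: −18x⁶ + 26x⁵ − 33x⁴ + 2x³ + 12x² − 11x − 6.
Step 3: lead(−18x⁶ + 26x⁵ − 33x⁴ + 2x³ + 12x² − 11x − 6) ÷ lead(D) = −18x⁶ ÷ −2x² = 9x⁴. Subtract (9x⁴)·D = −18x⁶ + 18x⁵ − 9x⁴. Remainder: 8x⁵ − 24x⁴ + 2x³ + 12x² − 11x − 6.
Step 4: lead(8x⁵ − 24x⁴ + 2x³ + 12x² − 11x − 6) ÷ lead(D) = 8x⁵ ÷ −2x² = −4x³. Subtract (−4x³)·D = 8x⁵ − 8x⁴ + 4x³. Remainder: −16x⁴ − 2x³ + 12x² − 11x − 6.
Step 5: lead(−16x⁴ − 2x³ + 12x² − 11x − 6) ÷ lead(D) = −16x⁴ ÷ −2x² = 8x². Subtract (8x²)·D = −16x⁴ + 16x³ − 8x². Remainder: −18x³ + 20x² − 11x − 6.
Step 6: lead(−18x³ + 20x² − 11x − 6) ÷ lead(D) = −18x³ ÷ −2x² = 9x. Subtract (9x)·D = −18x³ + 18x² − 9x. Remainder: 2x² − 2x − 6.
Step 7: lead(2x² − 2x − 6) ÷ lead(D) = 2x² ÷ −2x² = −1. Subtract (−1)·D = 2x² − 2x + 1. Remainder: −7.

Q = [1, -2, 9, -4, 8, 9, -1]; R = [-7]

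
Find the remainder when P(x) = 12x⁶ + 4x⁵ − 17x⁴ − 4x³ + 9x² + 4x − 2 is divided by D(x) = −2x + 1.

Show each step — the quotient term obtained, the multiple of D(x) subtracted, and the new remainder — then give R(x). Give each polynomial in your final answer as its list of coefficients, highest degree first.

Step 1: lead(12x⁶ + 4x⁵ − 17x⁴ − 4x³ + 9x² + 4x − 2) ÷ lead(D) = 12x⁶ ÷ −2x = −6x⁵. Subtract (−6x⁵)·D = 12x⁶ − 6x⁵. Remainder: 10x⁵ − 17x⁴ − 4x³ + 9x² + 4x − 2.
Step 2: lead(10x⁵ − 17x⁴ − 4x³ + 9x² + 4x − 2) ÷ lead(D) = 10x⁵ ÷ −2x = −5x⁴. Subtract (−5x⁴)·D = 10x⁵ − 5x⁴. Remainder: −12x⁴ − 4x³ + 9x² + 4x − 2.
Step 3: lead(−12x⁴ − 4x³ + 9x² + 4x − 2) ÷ lead(D) = −12x⁴ ÷ −2x = 6x³. Subtract (6x³)·D = −12x⁴ + 6x³. Remainder: −10x³ + 9x² + 4x − 2.
Step 4: lead(−10x³ + 9x² + 4x − 2) ÷ lead(D) = −10x³ ÷ −2x = 5x². Subtract (5x²)·D = −10x³ + 5x². Remainder: 4x² + 4x − 2.
Step 5: lead(4x² + 4x − 2) ÷ lead(D) = 4x² ÷ −2x = −2x. Subtract (−2x)·D = 4x² − 2x. Remainder: 6x − 2.
Step 6: lead(6x − 2) ÷ lead(D) = 6x ÷ −2x = −3. Subtract (−3)·D = 6x − 3. Remainder: 1.

R = [1]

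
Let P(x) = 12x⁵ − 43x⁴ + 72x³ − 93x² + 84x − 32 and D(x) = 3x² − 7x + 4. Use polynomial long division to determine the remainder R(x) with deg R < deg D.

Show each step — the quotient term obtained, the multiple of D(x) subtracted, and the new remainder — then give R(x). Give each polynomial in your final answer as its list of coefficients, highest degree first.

Step 1: lead(12x⁵ − 43x⁴ + 72x³ − 93x² + 84x − 32) ÷ lead(D) = 12x⁵ ÷ 3x² = 4x³. Subtract (4x³)·D = 12x⁵ − 28x⁴ + 16x³. Remainder: −15x⁴ + 56x³ − 93x² + 84x − 32.
Step 2: lead(−15x⁴ + 56x³ − 93x² + 84x − 32) ÷ lead(D) = −15x⁴ ÷ 3x² = −5x². Subtract (−5x²)·D = −15x⁴ + 35x³ − 20x². Remainder: 21x³ − 73x² + 84x − 32.
Step 3: lead(21x³ − 73x² + 84x − 32) ÷ lead(D) = 21x³ ÷ 3x² = 7x. Subtract (7x)·D = 21x³ − 49x² + 28x. Remainder: −24x² + 56x − 32.
Step 4: lead(−24x² + 56x − 32) ÷ lead(D) = −24x² ÷ 3x² = −8. Subtract (−8)·D = −24x² + 56x − 32. Remainder: 0.

R = [0]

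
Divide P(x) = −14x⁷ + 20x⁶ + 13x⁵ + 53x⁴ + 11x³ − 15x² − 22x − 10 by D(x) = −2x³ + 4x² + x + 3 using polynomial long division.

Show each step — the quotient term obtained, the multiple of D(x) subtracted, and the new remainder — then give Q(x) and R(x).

Step 1: lead(−14x⁷ + 20x⁶ + 13x⁵ + 53x⁴ + 11x³ − 15x² − 22x − 10) ÷ lead(D) = −14x⁷ ÷ −2x³ = 7x⁴. Subtract (7x⁴)·D = −14x⁷ + 28x⁶ + 7x⁵ + 21x⁴. Remainder: −8x⁶ + 6x⁵ + 32x⁴ + 11x³ − 15x² − 22x − 10.
Step 2: lead(−8x⁶ + 6x⁵ + 32x⁴ + 11x³ − 15x² − 22x − 10) ÷ lead(D) = −8x⁶ ÷ −2x³ = 4x³. Subtract (4x³)·D = −8x⁶ + 16x⁵ + 4x⁴ + 12x³. Remainder: −10x⁵ + 28x⁴ − x³ − 15x² − 22x − 10.
Step 3: lead(−10x⁵ + 28x⁴ − x³ − 15x² − 22x − 10) ÷ lead(D) = −10x⁵ ÷ −2x³ = 5x². Subtract (5x²)·D = −10x⁵ + 20x⁴ + 5x³ + 15x². Remainder: 8x⁴ − 6x³ − 30x² − 22x − 10.
Step 4: lead(8x⁴ − 6x³ − 30x² − 22x − 10) ÷ lead(D) = 8x⁴ ÷ −2x³ = −4x. Subtract (−4x)·D = 8x⁴ − 16x³ − 4x² − 12x. Remainder: 10x³ − 26x² − 10x − 10.
Step 5: lead(10x³ − 26x² − 10x − 10) ÷ lead(D) = 10x³ ÷ −2x³ = −5. Subtract (−5)·D = 10x³ − 20x² − 5x − 15. Remainder: −6x² − 5x + 5.

Q(x) = 7x⁴ + 4x³ + 5x² − 4x − 5; R(x) = −6x² − 5x + 5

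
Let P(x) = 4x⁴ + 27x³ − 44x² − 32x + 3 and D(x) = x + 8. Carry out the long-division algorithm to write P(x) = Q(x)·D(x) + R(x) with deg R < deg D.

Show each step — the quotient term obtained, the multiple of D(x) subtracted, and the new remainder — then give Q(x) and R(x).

Q(x) = 4x³ − 5x² − 4x; R(x) = 3

Step 1: lead(4x⁴ + 27x³ − 44x² − 32x + 3) ÷ lead(D) = 4x⁴ ÷ x = 4x³. Subtract (4x³)·D = 4x⁴ + 32x³. Remainder: −5x³ − 44x² − 32x + 3.
Step 2: lead(−5x³ − 44x² − 32x + 3) ÷ lead(D) = −5x³ ÷ x = −5x². Subtract (−5x²)·D = −5x³ − 40x². Remainder: −4x² − 32x + 3.
Step 3: lead(−4x² − 32x + 3) ÷ lead(D) = −4x² ÷ x = −4x. Subtract (−4x)·D = −4x² − 32x. Remainder: 3.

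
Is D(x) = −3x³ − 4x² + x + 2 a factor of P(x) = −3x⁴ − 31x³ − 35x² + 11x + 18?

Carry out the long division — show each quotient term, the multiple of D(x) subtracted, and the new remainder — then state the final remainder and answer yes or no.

Step 1: lead(−3x⁴ − 31x³ − 35x² + 11x + 18) ÷ lead(D) = −3x⁴ ÷ −3x³ = x. Subtract (x)·D = −3x⁴ − 4x³ + x² + 2x. Remainder: −27x³ − 36x² + 9x + 18.
Step 2: lead(−27x³ − 36x² + 9x + 18) ÷ lead(D) = −27x³ ÷ −3x³ = 9. Subtract (9)·D = −27x³ − 36x² + 9x + 18. Remainder: 0.

R(x) = 0, so D(x) is a factor of P(x). yes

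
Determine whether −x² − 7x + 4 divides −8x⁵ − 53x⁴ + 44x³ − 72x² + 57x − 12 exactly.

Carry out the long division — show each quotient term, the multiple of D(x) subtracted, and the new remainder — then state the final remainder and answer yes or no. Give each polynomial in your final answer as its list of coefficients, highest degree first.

R = [0], so D(x) is a factor of P(x). yes

Step 1: lead(−8x⁵ − 53x⁴ + 44x³ − 72x² + 57x − 12) ÷ lead(D) = −8x⁵ ÷ −x² = 8x³. Subtract (8x³)·D = −8x⁵ − 56x⁴ + 32x³. Remainder: 3x⁴ + 12x³ − 72x² + 57x − 12.
Step 2: lead(3x⁴ + 12x³ − 72x² + 57x − 12) ÷ lead(D) = 3x⁴ ÷ −x² = −3x². Subtract (−3x²)·D = 3x⁴ + 21x³ − 12x². Remainder: −9x³ − 60x² + 57x − 12.
Step 3: lead(−9x³ − 60x² + 57x − 12) ÷ lead(D) = −9x³ ÷ −x² = 9x. Subtract (9x)·D = −9x³ − 63x² + 36x. Remainder: 3x² + 21x − 12.
Step 4: lead(3x² + 21x − 12) ÷ lead(D) = 3x² ÷ −x² = −3. Subtract (−3)·D = 3x² + 21x − 12. Remainder: 0.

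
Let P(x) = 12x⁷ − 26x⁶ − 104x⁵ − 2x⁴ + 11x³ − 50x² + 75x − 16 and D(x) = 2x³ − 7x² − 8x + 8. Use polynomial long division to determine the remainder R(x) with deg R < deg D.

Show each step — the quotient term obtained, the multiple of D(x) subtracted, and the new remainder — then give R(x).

R(x) = −8x² + 3x

Step 1: lead(12x⁷ − 26x⁶ − 104x⁵ − 2x⁴ + 11x³ − 50x² + 75x − 16) ÷ lead(D) = 12x⁷ ÷ 2x³ = 6x⁴. Subtract (6x⁴)·D = 12x⁷ − 42x⁶ − 48x⁵ + 48x⁴. Remainder: 16x⁶ − 56x⁵ − 50x⁴ + 11x³ − 50x² + 75x − 16.
Step 2: lead(16x⁶ − 56x⁵ − 50x⁴ + 11x³ − 50x² + 75x − 16) ÷ lead(D) = 16x⁶ ÷ 2x³ = 8x³. Subtract (8x³)·D = 16x⁶ − 56x⁵ − 64x⁴ + 64x³. Remainder: 14x⁴ − 53x³ − 50x² + 75x − 16.
Step 3: lead(14x⁴ − 53x³ − 50x² + 75x − 16) ÷ lead(D) = 14x⁴ ÷ 2x³ = 7x. Subtract (7x)·D = 14x⁴ − 49x³ − 56x² + 56x. Remainder: −4x³ + 6x² + 19x − 16.
Step 4: lead(−4x³ + 6x² + 19x − 16) ÷ lead(D) = −4x³ ÷ 2x³ = −2. Subtract (−2)·D = −4x³ + 14x² + 16x − 16. Remainder: −8x² + 3x.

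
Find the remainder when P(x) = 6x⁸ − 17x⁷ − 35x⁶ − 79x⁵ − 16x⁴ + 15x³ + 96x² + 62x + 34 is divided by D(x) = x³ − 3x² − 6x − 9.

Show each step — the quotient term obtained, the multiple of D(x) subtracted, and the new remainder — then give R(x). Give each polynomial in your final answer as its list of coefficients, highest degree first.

R = [8, 7]

Step 1: lead(6x⁸ − 17x⁷ − 35x⁶ − 79x⁵ − 16x⁴ + 15x³ + 96x² + 62x + 34) ÷ lead(D) = 6x⁸ ÷ x³ = 6x⁵. Subtract (6x⁵)·D = 6x⁸ − 18x⁷ − 36x⁶ − 54x⁵. Remainder: x⁷ + x⁶ − 25x⁵ − 16x⁴ + 15x³ + 96x² + 62x + 34.
Step 2: lead(x⁷ + x⁶ − 25x⁵ − 16x⁴ + 15x³ + 96x² + 62x + 34) ÷ lead(D) = x⁷ ÷ x³ = x⁴. Subtract (x⁴)·D = x⁷ − 3x⁶ − 6x⁵ − 9x⁴. Remainder: 4x⁶ − 19x⁵ − 7x⁴ + 15x³ + 96x² + 62x + 34.
Step 3: lead(4x⁶ − 19x⁵ − 7x⁴ + 15x³ + 96x² + 62x + 34) ÷ lead(D) = 4x⁶ ÷ x³ = 4x³. Subtract (4x³)·D = 4x⁶ − 12x⁵ − 24x⁴ − 36x³. Remainder: −7x⁵ + 17x⁴ + 51x³ + 96x² + 62x + 34.
Step 4: lead(−7x⁵ + 17x⁴ + 51x³ + 96x² + 62x + 34) ÷ lead(D) = −7x⁵ ÷ x³ = −7x². Subtract (−7x²)·D = −7x⁵ + 21x⁴ + 42x³ + 63x². Remainder: −4x⁴ + 9x³ + 33x² + 62x + 34.
Step 5: lead(−4x⁴ + 9x³ + 33x² + 62x + 34) ÷ lead(D) = −4x⁴ ÷ x³ = −4x. Subtract (−4x)·D = −4x⁴ + 12x³ + 24x² + 36x. Remainder: −3x³ + 9x² + 26x + 34.
Step 6: lead(−3x³ + 9x² + 26x + 34) ÷ lead(D) = −3x³ ÷ x³ = −3. Subtract (−3)·D = −3x³ + 9x² + 18x + 27. Remainder: 8x + 7.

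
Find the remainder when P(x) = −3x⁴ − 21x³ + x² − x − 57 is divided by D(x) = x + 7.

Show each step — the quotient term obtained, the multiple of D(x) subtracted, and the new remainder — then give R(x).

Step 1: lead(−3x⁴ − 21x³ + x² − x − 57) ÷ lead(D) = −3x⁴ ÷ x = −3x³. Subtract (−3x³)·D = −3x⁴ − 21x³. Remainder: x² − x − 57.
Step 2: lead(x² − x − 57) ÷ lead(D) = x² ÷ x = x. Subtract (x)·D = x² + 7x. Remainder: −8x − 57.
Step 3: lead(−8x − 57) ÷ lead(D) = −8x ÷ x = −8. Subtract (−8)·D = −8x − 56. Remainder: −1.

R(x) = −1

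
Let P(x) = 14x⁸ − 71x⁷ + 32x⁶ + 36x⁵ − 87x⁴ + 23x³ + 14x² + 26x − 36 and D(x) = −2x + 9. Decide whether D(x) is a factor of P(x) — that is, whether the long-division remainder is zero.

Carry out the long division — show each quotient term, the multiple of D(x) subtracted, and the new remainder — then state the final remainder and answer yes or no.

R(x) = 0, so D(x) is a factor of P(x). yes

Step 1: lead(14x⁸ − 71x⁷ + 32x⁶ + 36x⁵ − 87x⁴ + 23x³ + 14x² + 26x − 36) ÷ lead(D) = 14x⁸ ÷ −2x = −7x⁷. Subtract (−7x⁷)·D = 14x⁸ − 63x⁷. Remainder: −8x⁷ + 32x⁶ + 36x⁵ − 87x⁴ + 23x³ + 14x² + 26x − 36.
Step 2: lead(−8x⁷ + 32x⁶ + 36x⁵ − 87x⁴ + 23x³ + 14x² + 26x − 36) ÷ lead(D) = −8x⁷ ÷ −2x = 4x⁶. Subtract (4x⁶)·D = −8x⁷ + 36x⁶. Remainder: −4x⁶ + 36x⁵ − 87x⁴ + 23x³ + 14x² + 26x − 36.
Step 3: lead(−4x⁶ + 36x⁵ − 87x⁴ + 23x³ + 14x² + 26x − 36) ÷ lead(D) = −4x⁶ ÷ −2x = 2x⁵. Subtract (2x⁵)·D = −4x⁶ + 18x⁵. Remainder: 18x⁵ − 87x⁴ + 23x³ + 14x² + 26x − 36.
Step 4: lead(18x⁵ − 87x⁴ + 23x³ + 14x² + 26x − 36) ÷ lead(D) = 18x⁵ ÷ −2x = −9x⁴. Subtract (−9x⁴)·D = 18x⁵ − 81x⁴. Remainder: −6x⁴ + 23x³ + 14x² + 26x − 36.
Step 5: lead(−6x⁴ + 23x³ + 14x² + 26x − 36) ÷ lead(D) = −6x⁴ ÷ −2x = 3x³. Subtract (3x³)·D = −6x⁴ + 27x³. Remainder: −4x³ + 14x² + 26x − 36.
Step 6: lead(−4x³ + 14x² + 26x − 36) ÷ lead(D) = −4x³ ÷ −2x = 2x². Subtract (2x²)·D = −4x³ + 18x². Remainder: −4x² + 26x − 36.
Step 7: lead(−4x² + 26x − 36) ÷ lead(D) = −4x² ÷ −2x = 2x. Subtract (2x)·D = −4x² + 18x. Remainder: 8x − 36.
Step 8: lead(8x − 36) ÷ lead(D) = 8x ÷ −2x = −4. Subtract (−4)·D = 8x − 36. Remainder: 0.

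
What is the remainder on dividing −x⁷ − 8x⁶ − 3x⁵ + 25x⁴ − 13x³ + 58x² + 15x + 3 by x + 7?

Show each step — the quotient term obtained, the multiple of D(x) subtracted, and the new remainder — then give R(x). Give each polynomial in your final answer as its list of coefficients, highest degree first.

R = [-4]

Step 1: lead(−x⁷ − 8x⁶ − 3x⁵ + 25x⁴ − 13x³ + 58x² + 15x + 3) ÷ lead(D) = −x⁷ ÷ x = −x⁶. Subtract (−x⁶)·D = −x⁷ − 7x⁶. Remainder: −x⁶ − 3x⁵ + 25x⁴ − 13x³ + 58x² + 15x + 3.
Step 2: lead(−x⁶ − 3x⁵ + 25x⁴ − 13x³ + 58x² + 15x + 3) ÷ lead(D) = −x⁶ ÷ x = −x⁵. Subtract (−x⁵)·D = −x⁶ − 7x⁵. Remainder: 4x⁵ + 25x⁴ − 13x³ + 58x² + 15x + 3.
Step 3: lead(4x⁵ + 25x⁴ − 13x³ + 58x² + 15x + 3) ÷ lead(D) = 4x⁵ ÷ x = 4x⁴. Subtract (4x⁴)·D = 4x⁵ + 28x⁴. Remainder: −3x⁴ − 13x³ + 58x² + 15x + 3.
Step 4: lead(−3x⁴ − 13x³ + 58x² + 15x + 3) ÷ lead(D) = −3x⁴ ÷ x = −3x³. Subtract (−3x³)·D = −3x⁴ − 21x³. Remainder: 8x³ + 58x² + 15x + 3.
Step 5: lead(8x³ + 58x² + 15x + 3) ÷ lead(D) = 8x³ ÷ x = 8x². Subtract (8x²)·D = 8x³ + 56x². Remainder: 2x² + 15x + 3.
Step 6: lead(2x² + 15x + 3) ÷ lead(D) = 2x² ÷ x = 2x. Subtract (2x)·D = 2x² + 14x. Remainder: x + 3.
Step 7: lead(x + 3) ÷ lead(D) = x ÷ x = 1. Subtract (1)·D = x + 7. Remainder: −4.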